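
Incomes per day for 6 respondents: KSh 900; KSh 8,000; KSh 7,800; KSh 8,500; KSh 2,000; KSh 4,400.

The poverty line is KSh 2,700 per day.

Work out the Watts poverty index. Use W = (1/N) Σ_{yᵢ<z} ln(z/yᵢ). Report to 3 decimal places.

0.233

Below the line: KSh 900, KSh 2,000 (q = 2 of N = 6).
ln(z/y) terms: ln(2700/900) = 1.0986; ln(2700/2000) = 0.3001.
W = 1.398717 / 6 = 0.233.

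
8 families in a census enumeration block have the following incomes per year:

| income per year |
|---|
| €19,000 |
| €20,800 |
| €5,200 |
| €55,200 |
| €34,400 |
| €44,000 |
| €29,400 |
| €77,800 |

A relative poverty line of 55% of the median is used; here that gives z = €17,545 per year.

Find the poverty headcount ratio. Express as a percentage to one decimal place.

12.5%

1 of the 8 families have income below €17,545.
H = 1/8 = 12.5%.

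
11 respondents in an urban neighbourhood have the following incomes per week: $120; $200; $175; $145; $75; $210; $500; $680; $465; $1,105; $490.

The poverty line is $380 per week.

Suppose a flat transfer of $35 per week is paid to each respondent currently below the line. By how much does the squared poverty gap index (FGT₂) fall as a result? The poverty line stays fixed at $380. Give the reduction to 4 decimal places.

0.0551

Before: below the line — $75, $120, $145, $175, $200, $210; squared poverty gap index (FGT₂) = 0.200941.
After the $35 transfer: below the line — $110, $155, $180, $210, $235, $245; squared poverty gap index (FGT₂) = 0.145854.
Reduction = 0.200941 − 0.145854 = 0.0551.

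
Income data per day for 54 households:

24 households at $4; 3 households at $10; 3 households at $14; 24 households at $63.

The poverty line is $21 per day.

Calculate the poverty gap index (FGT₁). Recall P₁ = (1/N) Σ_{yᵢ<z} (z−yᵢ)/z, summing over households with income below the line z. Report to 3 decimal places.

Poor units: 24×$4, 3×$10, 3×$14 (q = 30 of N = 54).
Relative gaps: (21−4)/21 = 0.8095 (×24); (21−10)/21 = 0.5238 (×3); (21−14)/21 = 0.3333 (×3).
Σ = 22.000000. Dividing by the full population N = 54 gives P₁ = 0.407.

0.407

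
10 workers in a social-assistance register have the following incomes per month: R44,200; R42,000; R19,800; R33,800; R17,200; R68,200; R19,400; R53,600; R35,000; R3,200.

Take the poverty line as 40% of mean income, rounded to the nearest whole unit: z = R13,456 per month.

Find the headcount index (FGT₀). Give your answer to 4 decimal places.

1 of the 10 workers have income below R13,456.
H = 1/10 = 0.1000.

0.1000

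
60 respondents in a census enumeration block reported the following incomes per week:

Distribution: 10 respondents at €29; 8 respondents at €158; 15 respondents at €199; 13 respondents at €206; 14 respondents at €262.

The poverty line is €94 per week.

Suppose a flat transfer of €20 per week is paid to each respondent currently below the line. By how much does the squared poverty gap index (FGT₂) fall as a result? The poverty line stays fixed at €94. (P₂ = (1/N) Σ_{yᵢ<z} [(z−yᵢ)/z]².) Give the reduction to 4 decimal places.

Before: below the line — 10×€29; squared poverty gap index (FGT₂) = 0.079693.
After the €20 transfer: below the line — 10×€49; squared poverty gap index (FGT₂) = 0.038196.
Reduction = 0.079693 − 0.038196 = 0.0415.

0.0415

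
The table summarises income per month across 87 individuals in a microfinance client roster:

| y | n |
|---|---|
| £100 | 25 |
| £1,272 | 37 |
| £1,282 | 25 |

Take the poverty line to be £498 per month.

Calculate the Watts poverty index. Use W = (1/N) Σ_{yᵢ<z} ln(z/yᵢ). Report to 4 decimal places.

Incomes under z: 25×£100 (q = 25 of N = 87).
ln(z/y) terms: ln(498/100) = 1.6054 (×25).
W = 40.135747 / 87 = 0.4613.

0.4613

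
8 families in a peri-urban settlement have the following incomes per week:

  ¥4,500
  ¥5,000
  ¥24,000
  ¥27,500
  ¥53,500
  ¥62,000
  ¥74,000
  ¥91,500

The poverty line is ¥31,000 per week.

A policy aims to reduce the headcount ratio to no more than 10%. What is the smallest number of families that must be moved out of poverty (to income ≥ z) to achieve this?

Currently q = 4 of N = 8 are below the line (H = 0.500).
A headcount ratio of at most 10% allows at most ⌊0.10 × 8⌋ = 0 poor families.
So at least 4 − 0 = 4 must be lifted.

4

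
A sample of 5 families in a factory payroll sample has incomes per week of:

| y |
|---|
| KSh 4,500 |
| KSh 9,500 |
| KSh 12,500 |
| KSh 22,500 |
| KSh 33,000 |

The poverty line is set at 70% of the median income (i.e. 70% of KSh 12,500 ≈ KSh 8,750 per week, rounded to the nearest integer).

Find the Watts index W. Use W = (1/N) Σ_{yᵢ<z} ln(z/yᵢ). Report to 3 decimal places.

Poor units: KSh 4,500 (q = 1 of N = 5).
ln(z/y) terms: ln(8750/4500) = 0.6650.
W = 0.664976 / 5 = 0.133.

0.133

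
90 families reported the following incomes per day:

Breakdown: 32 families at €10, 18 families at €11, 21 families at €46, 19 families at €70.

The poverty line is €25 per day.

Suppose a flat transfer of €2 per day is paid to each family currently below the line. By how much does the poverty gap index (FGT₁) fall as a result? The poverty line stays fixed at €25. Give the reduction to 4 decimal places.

0.0444

Before: below the line — 32×€10, 18×€11; poverty gap index (FGT₁) = 0.325333.
After the €2 transfer: below the line — 32×€12, 18×€13; poverty gap index (FGT₁) = 0.280889.
Reduction = 0.325333 − 0.280889 = 0.0444.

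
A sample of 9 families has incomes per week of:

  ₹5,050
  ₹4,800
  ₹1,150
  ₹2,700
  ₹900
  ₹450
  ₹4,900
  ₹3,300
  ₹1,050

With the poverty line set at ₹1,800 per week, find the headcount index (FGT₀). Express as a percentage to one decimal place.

4 of the 9 families have income below ₹1,800.
H = 4/9 = 44.4%.

44.4%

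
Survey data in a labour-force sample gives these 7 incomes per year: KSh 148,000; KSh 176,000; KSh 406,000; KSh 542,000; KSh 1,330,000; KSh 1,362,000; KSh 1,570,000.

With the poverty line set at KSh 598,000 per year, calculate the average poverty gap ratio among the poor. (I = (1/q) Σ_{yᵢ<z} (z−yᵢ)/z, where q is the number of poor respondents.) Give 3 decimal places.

0.468

Incomes under z: KSh 148,000, KSh 176,000, KSh 406,000, KSh 542,000 (q = 4 of N = 7).
Shortfall ratios (z−y)/z: 0.7525, 0.7057, 0.3211, 0.0936; sum = 1.872910.
The income-gap ratio divides by q (the poor only): 1.872910 / 4 = 0.468.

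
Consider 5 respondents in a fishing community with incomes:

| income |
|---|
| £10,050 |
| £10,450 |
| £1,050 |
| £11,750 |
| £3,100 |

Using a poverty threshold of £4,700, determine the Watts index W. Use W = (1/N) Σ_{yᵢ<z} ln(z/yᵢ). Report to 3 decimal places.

Below the line: £1,050, £3,100 (q = 2 of N = 5).
ln(z/y) terms: ln(4700/1050) = 1.4988; ln(4700/3100) = 0.4162.
W = 1.914933 / 5 = 0.383.

0.383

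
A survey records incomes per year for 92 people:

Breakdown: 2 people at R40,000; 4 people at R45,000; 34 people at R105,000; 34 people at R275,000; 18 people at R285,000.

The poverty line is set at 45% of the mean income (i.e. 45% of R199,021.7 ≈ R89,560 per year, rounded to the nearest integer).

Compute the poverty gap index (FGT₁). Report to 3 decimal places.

0.034

Incomes under z: 2×R40,000, 4×R45,000 (q = 6 of N = 92).
Shortfall ratios: (89560−40000)/89560 = 0.5534 (×2); (89560−45000)/89560 = 0.4975 (×4).
Σ = 3.096918. Dividing by the full population N = 92 gives P₁ = 0.034.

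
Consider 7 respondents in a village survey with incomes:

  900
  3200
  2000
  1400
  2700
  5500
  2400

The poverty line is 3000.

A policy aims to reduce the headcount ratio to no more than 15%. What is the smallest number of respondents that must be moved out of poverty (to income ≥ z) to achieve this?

4

5 of the 7 respondents are poor, so H = 5/7 = 0.714.
A headcount ratio of at most 15% allows at most ⌊0.15 × 7⌋ = 1 poor respondents.
So at least 5 − 1 = 4 must be lifted.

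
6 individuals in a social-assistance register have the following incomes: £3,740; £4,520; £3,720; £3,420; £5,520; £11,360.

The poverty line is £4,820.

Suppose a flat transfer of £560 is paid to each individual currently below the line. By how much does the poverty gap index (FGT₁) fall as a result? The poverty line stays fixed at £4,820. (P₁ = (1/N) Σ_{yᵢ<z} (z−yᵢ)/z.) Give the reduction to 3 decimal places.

0.068

Before: below the line — £3,420, £3,720, £3,740, £4,520; poverty gap index (FGT₁) = 0.13416.
After the £560 transfer: below the line — £3,980, £4,280, £4,300; poverty gap index (FGT₁) = 0.06570.
Reduction = 0.13416 − 0.06570 = 0.068.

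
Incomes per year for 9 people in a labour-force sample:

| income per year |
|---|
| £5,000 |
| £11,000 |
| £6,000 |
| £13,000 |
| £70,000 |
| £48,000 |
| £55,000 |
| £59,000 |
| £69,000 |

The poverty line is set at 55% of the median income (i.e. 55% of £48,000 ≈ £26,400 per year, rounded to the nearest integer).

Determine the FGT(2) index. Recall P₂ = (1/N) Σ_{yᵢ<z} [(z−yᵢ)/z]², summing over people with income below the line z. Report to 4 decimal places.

Incomes under z: £5,000, £6,000, £11,000, £13,000 (q = 4 of N = 9).
Relative gaps: (26400−5000)/26400 = 0.8106; (26400−6000)/26400 = 0.7727; (26400−11000)/26400 = 0.5833; (26400−13000)/26400 = 0.5076.
Squared: 0.6571; 0.5971; 0.3403; 0.2576.
Sum = 1.852101; P₂ = 1.852101 / 9 = 0.2058.

0.2058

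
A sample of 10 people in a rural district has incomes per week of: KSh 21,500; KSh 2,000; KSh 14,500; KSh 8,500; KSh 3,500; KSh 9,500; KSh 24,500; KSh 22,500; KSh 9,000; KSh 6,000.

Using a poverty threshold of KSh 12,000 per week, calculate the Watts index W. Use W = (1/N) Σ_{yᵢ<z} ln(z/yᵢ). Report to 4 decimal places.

0.4583

Below z: KSh 2,000, KSh 3,500, KSh 6,000, KSh 8,500, KSh 9,000, KSh 9,500 (q = 6 of N = 10).
ln(z/y) terms: ln(12000/2000) = 1.7918; ln(12000/3500) = 1.2321; ln(12000/6000) = 0.6931; ln(12000/8500) = 0.3448; ln(12000/9000) = 0.2877; ln(12000/9500) = 0.2336.
W = 4.583188 / 10 = 0.4583.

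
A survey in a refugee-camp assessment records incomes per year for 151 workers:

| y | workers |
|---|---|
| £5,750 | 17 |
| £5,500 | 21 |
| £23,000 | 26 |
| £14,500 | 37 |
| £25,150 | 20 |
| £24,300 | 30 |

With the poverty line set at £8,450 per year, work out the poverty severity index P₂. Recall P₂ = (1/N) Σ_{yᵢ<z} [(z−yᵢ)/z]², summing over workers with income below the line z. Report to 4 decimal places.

Poor units: 21×£5,500, 17×£5,750 (q = 38 of N = 151).
Shortfall ratios: (8450−5500)/8450 = 0.3491 (×21); (8450−5750)/8450 = 0.3195 (×17).
Squared: 0.1219 (×21); 0.1021 (×17).
Sum = 4.295123; P₂ = 4.295123 / 151 = 0.0284.

0.0284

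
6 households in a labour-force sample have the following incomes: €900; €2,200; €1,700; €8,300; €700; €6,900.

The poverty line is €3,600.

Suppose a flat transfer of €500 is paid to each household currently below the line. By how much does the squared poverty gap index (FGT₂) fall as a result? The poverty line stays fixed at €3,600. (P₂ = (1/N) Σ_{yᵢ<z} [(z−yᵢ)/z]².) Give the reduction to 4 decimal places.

Before: below the line — €700, €900, €1,700, €2,200; squared poverty gap index (FGT₂) = 0.273534.
After the €500 transfer: below the line — €1,200, €1,400, €2,200, €2,700; squared poverty gap index (FGT₂) = 0.171939.
Reduction = 0.273534 − 0.171939 = 0.1016.

0.1016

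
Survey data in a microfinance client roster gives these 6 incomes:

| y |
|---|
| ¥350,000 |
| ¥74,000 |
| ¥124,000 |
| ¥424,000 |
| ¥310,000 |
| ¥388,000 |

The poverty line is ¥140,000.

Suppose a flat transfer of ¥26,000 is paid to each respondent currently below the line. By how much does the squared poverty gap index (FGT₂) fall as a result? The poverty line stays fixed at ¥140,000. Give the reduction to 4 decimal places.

0.0256

Before: below the line — ¥74,000, ¥124,000; squared poverty gap index (FGT₂) = 0.039218.
After the ¥26,000 transfer: below the line — ¥100,000; squared poverty gap index (FGT₂) = 0.013605.
Reduction = 0.039218 − 0.013605 = 0.0256.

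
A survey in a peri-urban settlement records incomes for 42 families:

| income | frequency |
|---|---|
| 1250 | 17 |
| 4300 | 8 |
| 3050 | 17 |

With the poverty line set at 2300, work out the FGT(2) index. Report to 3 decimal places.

0.084

Below the line: 17×1250 (q = 17 of N = 42).
Relative gaps: (2300−1250)/2300 = 0.4565 (×17).
Squared: 0.2084 (×17).
Sum = 3.543006; P₂ = 3.543006 / 42 = 0.084.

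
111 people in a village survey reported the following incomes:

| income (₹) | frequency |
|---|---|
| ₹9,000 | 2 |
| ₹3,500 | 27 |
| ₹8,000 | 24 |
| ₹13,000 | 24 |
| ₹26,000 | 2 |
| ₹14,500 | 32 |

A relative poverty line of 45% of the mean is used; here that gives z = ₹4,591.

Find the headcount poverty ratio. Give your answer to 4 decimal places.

27 of the 111 people have income below ₹4,591.
H = 27/111 = 0.2432.

0.2432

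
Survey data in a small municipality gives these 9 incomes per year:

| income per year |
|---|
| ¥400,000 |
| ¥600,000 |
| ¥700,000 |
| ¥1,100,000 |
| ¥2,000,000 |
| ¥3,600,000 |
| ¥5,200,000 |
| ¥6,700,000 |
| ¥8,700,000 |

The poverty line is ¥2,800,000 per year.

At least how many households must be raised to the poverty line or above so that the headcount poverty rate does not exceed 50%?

Currently q = 5 of N = 9 are below the line (H = 0.556).
A headcount ratio of at most 50% allows at most ⌊0.50 × 9⌋ = 4 poor households.
So at least 5 − 4 = 1 must be lifted.

1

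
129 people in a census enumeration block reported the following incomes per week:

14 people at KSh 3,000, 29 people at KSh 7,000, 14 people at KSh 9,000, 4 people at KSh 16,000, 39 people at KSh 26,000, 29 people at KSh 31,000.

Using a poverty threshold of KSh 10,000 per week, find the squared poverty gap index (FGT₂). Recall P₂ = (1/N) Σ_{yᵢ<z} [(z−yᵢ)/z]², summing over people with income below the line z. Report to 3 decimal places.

0.074

Below z: 14×KSh 3,000, 29×KSh 7,000, 14×KSh 9,000 (q = 57 of N = 129).
Normalized shortfalls: (10000−3000)/10000 = 0.7000 (×14); (10000−7000)/10000 = 0.3000 (×29); (10000−9000)/10000 = 0.1000 (×14).
Squared: 0.4900 (×14); 0.0900 (×29); 0.0100 (×14).
Sum = 9.610000; P₂ = 9.610000 / 129 = 0.074.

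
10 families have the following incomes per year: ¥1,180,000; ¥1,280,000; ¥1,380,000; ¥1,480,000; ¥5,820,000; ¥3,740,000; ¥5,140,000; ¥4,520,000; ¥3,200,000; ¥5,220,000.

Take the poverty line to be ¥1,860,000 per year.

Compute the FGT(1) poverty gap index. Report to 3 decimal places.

0.114

Poor units: ¥1,180,000, ¥1,280,000, ¥1,380,000, ¥1,480,000 (q = 4 of N = 10).
Gap ratios (z−y)/z: (1860000−1180000)/1860000 = 0.3656; (1860000−1280000)/1860000 = 0.3118; (1860000−1380000)/1860000 = 0.2581; (1860000−1480000)/1860000 = 0.2043.
Σ = 1.139785. Dividing by the full population N = 10 gives P₁ = 0.114.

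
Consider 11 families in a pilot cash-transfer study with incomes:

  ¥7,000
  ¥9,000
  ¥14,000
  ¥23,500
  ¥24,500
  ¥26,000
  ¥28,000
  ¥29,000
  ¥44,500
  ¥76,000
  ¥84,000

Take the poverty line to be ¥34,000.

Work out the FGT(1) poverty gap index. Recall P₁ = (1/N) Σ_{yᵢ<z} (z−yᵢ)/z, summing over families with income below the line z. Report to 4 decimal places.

Below the line: ¥7,000, ¥9,000, ¥14,000, ¥23,500, ¥24,500, ¥26,000, ¥28,000, ¥29,000 (q = 8 of N = 11).
Relative gaps: (34000−7000)/34000 = 0.7941; (34000−9000)/34000 = 0.7353; (34000−14000)/34000 = 0.5882; (34000−23500)/34000 = 0.3088; (34000−24500)/34000 = 0.2794; (34000−26000)/34000 = 0.2353; (34000−28000)/34000 = 0.1765; (34000−29000)/34000 = 0.1471.
Σ = 3.264706. Dividing by the full population N = 11 gives P₁ = 0.2968.

0.2968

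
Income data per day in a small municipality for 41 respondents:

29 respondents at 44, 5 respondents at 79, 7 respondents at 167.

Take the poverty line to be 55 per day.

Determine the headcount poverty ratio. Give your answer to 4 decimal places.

29 of the 41 respondents have income below 55.
H = 29/41 = 0.7073.

0.7073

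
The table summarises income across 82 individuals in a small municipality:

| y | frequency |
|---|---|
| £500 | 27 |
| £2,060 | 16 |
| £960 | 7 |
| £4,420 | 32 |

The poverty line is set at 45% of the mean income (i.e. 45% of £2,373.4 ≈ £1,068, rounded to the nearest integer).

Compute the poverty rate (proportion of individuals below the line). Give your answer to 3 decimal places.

0.415

34 of the 82 individuals have income below £1,068.
H = 34/82 = 0.415.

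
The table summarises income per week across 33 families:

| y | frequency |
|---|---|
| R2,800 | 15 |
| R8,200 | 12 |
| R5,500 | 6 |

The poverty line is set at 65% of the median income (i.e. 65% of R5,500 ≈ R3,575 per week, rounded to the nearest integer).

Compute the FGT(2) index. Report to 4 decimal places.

Incomes under z: 15×R2,800 (q = 15 of N = 33).
Relative gaps: (3575−2800)/3575 = 0.2168 (×15).
Squared: 0.0470 (×15).
Sum = 0.704924; P₂ = 0.704924 / 33 = 0.0214.

0.0214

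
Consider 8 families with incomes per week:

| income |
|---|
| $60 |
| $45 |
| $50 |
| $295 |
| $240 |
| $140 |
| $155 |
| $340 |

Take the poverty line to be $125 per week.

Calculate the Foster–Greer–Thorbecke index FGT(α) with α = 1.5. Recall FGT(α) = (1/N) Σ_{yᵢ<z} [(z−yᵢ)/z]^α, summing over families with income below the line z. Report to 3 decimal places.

Incomes under z: $45, $50, $60 (q = 3 of N = 8).
Gap ratios (z−y)/z: (125−45)/125 = 0.6400; (125−50)/125 = 0.6000; (125−60)/125 = 0.5200.
Raised to α = 1.5: 0.51200; 0.46476; 0.37498.
Sum = 1.351735; FGT(1.5) = 1.351735 / 8 = 0.169.

0.169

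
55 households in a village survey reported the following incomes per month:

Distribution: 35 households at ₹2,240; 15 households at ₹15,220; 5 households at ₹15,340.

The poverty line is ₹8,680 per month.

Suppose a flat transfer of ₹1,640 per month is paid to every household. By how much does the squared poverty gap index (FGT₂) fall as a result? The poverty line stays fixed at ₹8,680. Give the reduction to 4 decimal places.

0.1557

Before: below the line — 35×₹2,240; squared poverty gap index (FGT₂) = 0.350298.
After the ₹1,640 transfer: below the line — 35×₹3,880; squared poverty gap index (FGT₂) = 0.194602.
Reduction = 0.350298 − 0.194602 = 0.1557.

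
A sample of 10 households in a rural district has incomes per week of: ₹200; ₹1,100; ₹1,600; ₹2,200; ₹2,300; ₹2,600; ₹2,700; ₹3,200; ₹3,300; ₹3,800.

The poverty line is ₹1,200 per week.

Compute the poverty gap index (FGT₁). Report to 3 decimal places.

0.092

Poor units: ₹200, ₹1,100 (q = 2 of N = 10).
Normalized shortfalls: (1200−200)/1200 = 0.8333; (1200−1100)/1200 = 0.0833.
Σ = 0.916667. Dividing by the full population N = 10 gives P₁ = 0.092.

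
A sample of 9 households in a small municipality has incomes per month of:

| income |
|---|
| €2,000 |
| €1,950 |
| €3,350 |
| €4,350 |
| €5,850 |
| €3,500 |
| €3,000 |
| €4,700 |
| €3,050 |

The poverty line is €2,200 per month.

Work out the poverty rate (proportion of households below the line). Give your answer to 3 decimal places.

2 of the 9 households have income below €2,200.
H = 2/9 = 0.222.

0.222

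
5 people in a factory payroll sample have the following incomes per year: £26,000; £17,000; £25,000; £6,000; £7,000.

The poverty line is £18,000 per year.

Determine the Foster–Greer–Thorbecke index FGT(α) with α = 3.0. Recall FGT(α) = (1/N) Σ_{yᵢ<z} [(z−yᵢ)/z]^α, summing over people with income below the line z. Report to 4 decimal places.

0.1049

Incomes under z: £6,000, £7,000, £17,000 (q = 3 of N = 5).
Normalized shortfalls: (18000−6000)/18000 = 0.6667; (18000−7000)/18000 = 0.6111; (18000−17000)/18000 = 0.0556.
Raised to α = 3.0: 0.29630; 0.22822; 0.00017.
Sum = 0.524691; FGT(3.0) = 0.524691 / 5 = 0.1049.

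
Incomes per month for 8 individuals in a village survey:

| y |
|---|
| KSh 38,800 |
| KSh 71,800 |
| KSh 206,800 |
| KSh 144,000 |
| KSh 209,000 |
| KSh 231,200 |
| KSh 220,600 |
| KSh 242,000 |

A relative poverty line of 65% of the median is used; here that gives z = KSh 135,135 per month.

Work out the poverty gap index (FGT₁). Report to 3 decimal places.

Incomes under z: KSh 38,800, KSh 71,800 (q = 2 of N = 8).
Normalized shortfalls: (135135−38800)/135135 = 0.7129; (135135−71800)/135135 = 0.4687.
Σ = 1.181559. Dividing by the full population N = 8 gives P₁ = 0.148.

0.148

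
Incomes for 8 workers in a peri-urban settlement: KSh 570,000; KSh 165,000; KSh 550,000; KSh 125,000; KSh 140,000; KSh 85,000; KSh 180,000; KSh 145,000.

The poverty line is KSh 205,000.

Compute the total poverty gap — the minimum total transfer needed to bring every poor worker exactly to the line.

KSh 390,000

Below the line: KSh 85,000, KSh 125,000, KSh 140,000, KSh 145,000, KSh 165,000, KSh 180,000 (q = 6 of N = 8).
Individual gaps: 205000−85000 = 120000; 205000−125000 = 80000; 205000−140000 = 65000; 205000−145000 = 60000; 205000−165000 = 40000; 205000−180000 = 25000.
Aggregate gap = KSh 390,000.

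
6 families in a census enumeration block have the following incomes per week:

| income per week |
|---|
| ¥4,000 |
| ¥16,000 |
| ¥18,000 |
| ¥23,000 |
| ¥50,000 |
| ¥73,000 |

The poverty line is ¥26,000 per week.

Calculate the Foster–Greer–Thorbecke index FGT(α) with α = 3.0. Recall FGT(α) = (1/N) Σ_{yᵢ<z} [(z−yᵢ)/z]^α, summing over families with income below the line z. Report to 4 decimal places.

0.1156

Below z: ¥4,000, ¥16,000, ¥18,000, ¥23,000 (q = 4 of N = 6).
Shortfall ratios: (26000−4000)/26000 = 0.8462; (26000−16000)/26000 = 0.3846; (26000−18000)/26000 = 0.3077; (26000−23000)/26000 = 0.1154.
Raised to α = 3.0: 0.60583; 0.05690; 0.02913; 0.00154.
Sum = 0.693389; FGT(3.0) = 0.693389 / 6 = 0.1156.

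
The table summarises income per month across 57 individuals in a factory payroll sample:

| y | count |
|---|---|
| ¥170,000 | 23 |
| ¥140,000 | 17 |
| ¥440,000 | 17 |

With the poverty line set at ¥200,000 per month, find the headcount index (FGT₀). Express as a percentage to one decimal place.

40 of the 57 individuals have income below ¥200,000.
H = 40/57 = 70.2%.

70.2%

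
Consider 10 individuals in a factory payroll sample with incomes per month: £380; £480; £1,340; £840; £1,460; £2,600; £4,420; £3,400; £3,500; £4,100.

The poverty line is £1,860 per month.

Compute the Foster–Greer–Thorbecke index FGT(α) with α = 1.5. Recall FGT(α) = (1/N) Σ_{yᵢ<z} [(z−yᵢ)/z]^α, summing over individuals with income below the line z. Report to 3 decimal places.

Incomes under z: £380, £480, £840, £1,340, £1,460 (q = 5 of N = 10).
Relative gaps: (1860−380)/1860 = 0.7957; (1860−480)/1860 = 0.7419; (1860−840)/1860 = 0.5484; (1860−1340)/1860 = 0.2796; (1860−1460)/1860 = 0.2151.
Raised to α = 1.5: 0.70978; 0.63907; 0.40610; 0.14782; 0.09973.
Sum = 2.002498; FGT(1.5) = 2.002498 / 10 = 0.200.

0.200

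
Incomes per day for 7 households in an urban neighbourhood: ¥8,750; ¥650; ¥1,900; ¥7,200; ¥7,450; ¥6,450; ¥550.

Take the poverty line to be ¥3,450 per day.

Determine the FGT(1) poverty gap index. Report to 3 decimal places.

0.300

Incomes under z: ¥550, ¥650, ¥1,900 (q = 3 of N = 7).
Shortfall ratios: (3450−550)/3450 = 0.8406; (3450−650)/3450 = 0.8116; (3450−1900)/3450 = 0.4493.
Σ = 2.101449. Dividing by the full population N = 7 gives P₁ = 0.300.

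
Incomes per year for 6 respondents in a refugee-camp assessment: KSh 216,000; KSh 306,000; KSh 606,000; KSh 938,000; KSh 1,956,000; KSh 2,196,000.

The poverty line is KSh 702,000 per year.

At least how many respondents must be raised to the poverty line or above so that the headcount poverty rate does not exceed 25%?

3 of the 6 respondents are poor, so H = 3/6 = 0.500.
A headcount ratio of at most 25% allows at most ⌊0.25 × 6⌋ = 1 poor respondents.
So at least 3 − 1 = 2 must be lifted.

2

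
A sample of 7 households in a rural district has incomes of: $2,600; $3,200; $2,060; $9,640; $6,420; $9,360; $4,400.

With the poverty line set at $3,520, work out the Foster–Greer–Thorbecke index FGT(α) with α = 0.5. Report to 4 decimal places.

Below z: $2,060, $2,600, $3,200 (q = 3 of N = 7).
Gap ratios (z−y)/z: (3520−2060)/3520 = 0.4148; (3520−2600)/3520 = 0.2614; (3520−3200)/3520 = 0.0909.
Raised to α = 0.5: 0.64403; 0.51124; 0.30151.
Sum = 1.456777; FGT(0.5) = 1.456777 / 7 = 0.2081.

0.2081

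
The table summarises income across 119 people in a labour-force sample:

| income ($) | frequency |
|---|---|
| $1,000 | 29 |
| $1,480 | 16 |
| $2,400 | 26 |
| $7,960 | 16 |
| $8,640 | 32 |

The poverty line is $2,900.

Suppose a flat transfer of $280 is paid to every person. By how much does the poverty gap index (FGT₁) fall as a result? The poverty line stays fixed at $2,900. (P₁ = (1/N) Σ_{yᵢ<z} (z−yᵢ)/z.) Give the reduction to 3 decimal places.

0.058

Before: below the line — 29×$1,000, 16×$1,480, 26×$2,400; poverty gap index (FGT₁) = 0.26317.
After the $280 transfer: below the line — 29×$1,280, 16×$1,760, 26×$2,680; poverty gap index (FGT₁) = 0.20556.
Reduction = 0.26317 − 0.20556 = 0.058.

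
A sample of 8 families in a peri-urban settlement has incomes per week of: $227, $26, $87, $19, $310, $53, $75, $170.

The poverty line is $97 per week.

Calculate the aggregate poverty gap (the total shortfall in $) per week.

$225

Poor units: $19, $26, $53, $75, $87 (q = 5 of N = 8).
Individual gaps: 97−19 = 78; 97−26 = 71; 97−53 = 44; 97−75 = 22; 97−87 = 10.
Aggregate gap = $225.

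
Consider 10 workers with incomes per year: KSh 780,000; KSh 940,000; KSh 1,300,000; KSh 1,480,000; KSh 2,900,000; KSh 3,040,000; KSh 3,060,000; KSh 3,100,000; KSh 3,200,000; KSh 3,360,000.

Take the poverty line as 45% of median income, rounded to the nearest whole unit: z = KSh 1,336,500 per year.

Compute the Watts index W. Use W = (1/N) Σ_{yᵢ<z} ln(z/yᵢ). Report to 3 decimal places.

Incomes under z: KSh 780,000, KSh 940,000, KSh 1,300,000 (q = 3 of N = 10).
Log shortfalls: ln(1336500/780000) = 0.5385; ln(1336500/940000) = 0.3519; ln(1336500/1300000) = 0.0277.
W = 0.918135 / 10 = 0.092.

0.092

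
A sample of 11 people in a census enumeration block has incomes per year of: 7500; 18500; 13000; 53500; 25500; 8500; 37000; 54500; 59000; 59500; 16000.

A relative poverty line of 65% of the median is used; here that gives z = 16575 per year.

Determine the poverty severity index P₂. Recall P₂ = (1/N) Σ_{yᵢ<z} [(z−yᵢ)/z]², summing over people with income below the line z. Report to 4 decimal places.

0.0532

Incomes under z: 7500, 8500, 13000, 16000 (q = 4 of N = 11).
Gap ratios (z−y)/z: (16575−7500)/16575 = 0.5475; (16575−8500)/16575 = 0.4872; (16575−13000)/16575 = 0.2157; (16575−16000)/16575 = 0.0347.
Squared: 0.2998; 0.2373; 0.0465; 0.0012.
Sum = 0.584837; P₂ = 0.584837 / 11 = 0.0532.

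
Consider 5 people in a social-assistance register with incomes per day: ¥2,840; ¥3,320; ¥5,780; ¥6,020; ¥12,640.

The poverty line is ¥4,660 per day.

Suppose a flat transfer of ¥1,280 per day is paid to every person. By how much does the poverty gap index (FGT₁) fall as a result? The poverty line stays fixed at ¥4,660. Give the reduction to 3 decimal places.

Before: below the line — ¥2,840, ¥3,320; poverty gap index (FGT₁) = 0.13562.
After the ¥1,280 transfer: below the line — ¥4,120, ¥4,600; poverty gap index (FGT₁) = 0.02575.
Reduction = 0.13562 − 0.02575 = 0.110.

0.110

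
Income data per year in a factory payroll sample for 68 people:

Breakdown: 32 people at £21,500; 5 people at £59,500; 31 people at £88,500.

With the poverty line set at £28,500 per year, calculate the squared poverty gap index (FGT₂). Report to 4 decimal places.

Incomes under z: 32×£21,500 (q = 32 of N = 68).
Normalized shortfalls: (28500−21500)/28500 = 0.2456 (×32).
Squared: 0.0603 (×32).
Sum = 1.930440; P₂ = 1.930440 / 68 = 0.0284.

0.0284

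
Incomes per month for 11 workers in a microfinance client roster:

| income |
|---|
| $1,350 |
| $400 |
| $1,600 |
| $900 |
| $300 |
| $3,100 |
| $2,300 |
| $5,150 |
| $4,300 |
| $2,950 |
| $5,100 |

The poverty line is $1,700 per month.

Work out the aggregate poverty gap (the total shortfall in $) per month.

$3,950

Below the line: $300, $400, $900, $1,350, $1,600 (q = 5 of N = 11).
Individual gaps: 1700−300 = 1400; 1700−400 = 1300; 1700−900 = 800; 1700−1350 = 350; 1700−1600 = 100.
Aggregate gap = $3,950.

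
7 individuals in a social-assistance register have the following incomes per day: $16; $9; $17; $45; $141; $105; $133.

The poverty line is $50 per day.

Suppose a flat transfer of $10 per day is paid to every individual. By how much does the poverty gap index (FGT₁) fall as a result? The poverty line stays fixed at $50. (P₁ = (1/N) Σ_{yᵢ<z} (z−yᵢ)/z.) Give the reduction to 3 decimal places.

0.100

Before: below the line — $9, $16, $17, $45; poverty gap index (FGT₁) = 0.32286.
After the $10 transfer: below the line — $19, $26, $27; poverty gap index (FGT₁) = 0.22286.
Reduction = 0.32286 − 0.22286 = 0.100.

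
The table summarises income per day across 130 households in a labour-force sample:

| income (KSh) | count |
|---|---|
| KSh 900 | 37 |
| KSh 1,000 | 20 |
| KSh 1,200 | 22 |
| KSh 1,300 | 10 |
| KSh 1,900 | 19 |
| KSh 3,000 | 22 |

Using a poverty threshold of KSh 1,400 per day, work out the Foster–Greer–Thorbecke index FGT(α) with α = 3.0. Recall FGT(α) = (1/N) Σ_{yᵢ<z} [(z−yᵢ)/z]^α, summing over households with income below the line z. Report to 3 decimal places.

Poor units: 37×KSh 900, 20×KSh 1,000, 22×KSh 1,200, 10×KSh 1,300 (q = 89 of N = 130).
Shortfall ratios: (1400−900)/1400 = 0.3571 (×37); (1400−1000)/1400 = 0.2857 (×20); (1400−1200)/1400 = 0.1429 (×22); (1400−1300)/1400 = 0.0714 (×10).
Raised to α = 3.0: 0.04555 (×37); 0.02332 (×20); 0.00292 (×22); 0.00036 (×10).
Sum = 2.219752; FGT(3.0) = 2.219752 / 130 = 0.017.

0.017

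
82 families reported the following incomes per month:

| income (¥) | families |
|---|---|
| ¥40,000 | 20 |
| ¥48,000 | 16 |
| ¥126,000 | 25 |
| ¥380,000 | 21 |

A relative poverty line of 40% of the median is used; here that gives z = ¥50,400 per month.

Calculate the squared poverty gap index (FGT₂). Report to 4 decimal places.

Incomes under z: 20×¥40,000, 16×¥48,000 (q = 36 of N = 82).
Normalized shortfalls: (50400−40000)/50400 = 0.2063 (×20); (50400−48000)/50400 = 0.0476 (×16).
Squared: 0.0426 (×20); 0.0023 (×16).
Sum = 0.887881; P₂ = 0.887881 / 82 = 0.0108.

0.0108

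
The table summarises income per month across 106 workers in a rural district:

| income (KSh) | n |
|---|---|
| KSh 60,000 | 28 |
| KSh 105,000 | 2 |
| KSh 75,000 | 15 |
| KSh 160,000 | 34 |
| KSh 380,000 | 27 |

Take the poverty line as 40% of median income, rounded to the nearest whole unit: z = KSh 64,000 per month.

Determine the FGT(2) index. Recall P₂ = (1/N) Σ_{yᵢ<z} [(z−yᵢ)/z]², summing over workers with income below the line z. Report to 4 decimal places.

Incomes under z: 28×KSh 60,000 (q = 28 of N = 106).
Relative gaps: (64000−60000)/64000 = 0.0625 (×28).
Squared: 0.0039 (×28).
Sum = 0.109375; P₂ = 0.109375 / 106 = 0.0010.

0.0010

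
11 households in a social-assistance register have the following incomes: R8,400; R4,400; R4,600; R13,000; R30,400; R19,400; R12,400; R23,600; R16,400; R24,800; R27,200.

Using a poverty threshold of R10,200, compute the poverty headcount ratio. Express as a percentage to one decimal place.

27.3%

3 of the 11 households have income below R10,200.
H = 3/11 = 27.3%.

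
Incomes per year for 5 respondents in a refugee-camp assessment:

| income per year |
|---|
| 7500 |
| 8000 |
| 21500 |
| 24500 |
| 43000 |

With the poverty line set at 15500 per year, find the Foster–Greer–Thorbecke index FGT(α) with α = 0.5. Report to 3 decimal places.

0.283

Poor units: 7500, 8000 (q = 2 of N = 5).
Shortfall ratios: (15500−7500)/15500 = 0.5161; (15500−8000)/15500 = 0.4839.
Raised to α = 0.5: 0.71842; 0.69561.
Sum = 1.414030; FGT(0.5) = 1.414030 / 5 = 0.283.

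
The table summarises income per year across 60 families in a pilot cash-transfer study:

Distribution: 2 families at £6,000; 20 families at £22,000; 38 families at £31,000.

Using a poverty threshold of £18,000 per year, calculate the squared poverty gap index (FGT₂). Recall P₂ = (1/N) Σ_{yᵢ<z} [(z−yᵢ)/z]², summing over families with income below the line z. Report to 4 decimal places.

Poor units: 2×£6,000 (q = 2 of N = 60).
Normalized shortfalls: (18000−6000)/18000 = 0.6667 (×2).
Squared: 0.4444 (×2).
Sum = 0.888889; P₂ = 0.888889 / 60 = 0.0148.

0.0148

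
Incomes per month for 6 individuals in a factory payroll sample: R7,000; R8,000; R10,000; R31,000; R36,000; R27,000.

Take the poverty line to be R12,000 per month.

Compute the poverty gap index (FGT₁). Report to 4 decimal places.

Incomes under z: R7,000, R8,000, R10,000 (q = 3 of N = 6).
Relative gaps: (12000−7000)/12000 = 0.4167; (12000−8000)/12000 = 0.3333; (12000−10000)/12000 = 0.1667.
Sum of shortfalls = 0.916667; P₁ averages over all N: 0.916667 / 6 = 0.1528.

0.1528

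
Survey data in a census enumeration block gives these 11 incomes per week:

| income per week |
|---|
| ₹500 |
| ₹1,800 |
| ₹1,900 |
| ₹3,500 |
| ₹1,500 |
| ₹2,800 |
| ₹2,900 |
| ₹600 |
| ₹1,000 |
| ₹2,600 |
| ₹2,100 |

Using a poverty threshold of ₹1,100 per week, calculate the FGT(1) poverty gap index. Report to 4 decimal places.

0.0992

Incomes under z: ₹500, ₹600, ₹1,000 (q = 3 of N = 11).
Normalized shortfalls: (1100−500)/1100 = 0.5455; (1100−600)/1100 = 0.4545; (1100−1000)/1100 = 0.0909.
Sum of shortfalls = 1.090909; P₁ averages over all N: 1.090909 / 11 = 0.0992.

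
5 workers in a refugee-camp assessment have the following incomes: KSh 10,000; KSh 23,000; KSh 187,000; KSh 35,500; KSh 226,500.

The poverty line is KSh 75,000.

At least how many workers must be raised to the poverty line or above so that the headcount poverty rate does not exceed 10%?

3

Currently q = 3 of N = 5 are below the line (H = 0.600).
A headcount ratio of at most 10% allows at most ⌊0.10 × 5⌋ = 0 poor workers.
So at least 3 − 0 = 3 must be lifted.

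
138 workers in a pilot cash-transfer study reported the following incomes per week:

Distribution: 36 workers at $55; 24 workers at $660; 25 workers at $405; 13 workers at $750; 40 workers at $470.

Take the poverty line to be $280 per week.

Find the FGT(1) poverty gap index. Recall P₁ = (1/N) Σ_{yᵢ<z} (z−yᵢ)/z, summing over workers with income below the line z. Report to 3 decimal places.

0.210

Below the line: 36×$55 (q = 36 of N = 138).
Relative gaps: (280−55)/280 = 0.8036 (×36).
Σ = 28.928571. Dividing by the full population N = 138 gives P₁ = 0.210.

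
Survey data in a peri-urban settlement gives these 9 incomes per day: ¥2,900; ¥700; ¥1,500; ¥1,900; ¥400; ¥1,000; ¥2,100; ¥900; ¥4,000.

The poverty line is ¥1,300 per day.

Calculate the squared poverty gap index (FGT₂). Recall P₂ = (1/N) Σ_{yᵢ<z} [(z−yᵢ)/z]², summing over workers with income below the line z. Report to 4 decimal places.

0.0934

Incomes under z: ¥400, ¥700, ¥900, ¥1,000 (q = 4 of N = 9).
Normalized shortfalls: (1300−400)/1300 = 0.6923; (1300−700)/1300 = 0.4615; (1300−900)/1300 = 0.3077; (1300−1000)/1300 = 0.2308.
Squared: 0.4793; 0.2130; 0.0947; 0.0533.
Sum = 0.840237; P₂ = 0.840237 / 9 = 0.0934.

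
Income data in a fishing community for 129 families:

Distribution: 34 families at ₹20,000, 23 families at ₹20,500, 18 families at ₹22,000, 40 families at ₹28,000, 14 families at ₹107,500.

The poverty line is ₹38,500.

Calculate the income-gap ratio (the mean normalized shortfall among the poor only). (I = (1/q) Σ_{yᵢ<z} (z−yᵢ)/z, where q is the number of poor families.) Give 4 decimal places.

Incomes under z: 34×₹20,000, 23×₹20,500, 18×₹22,000, 40×₹28,000 (q = 115 of N = 129).
Relative gaps: 0.4805 (×34), 0.4675 (×23), 0.4286 (×18), 0.2727 (×40); sum = 45.714286.
I averages over the q = 115 poor units only: 45.714286 / 115 = 0.3975.

0.3975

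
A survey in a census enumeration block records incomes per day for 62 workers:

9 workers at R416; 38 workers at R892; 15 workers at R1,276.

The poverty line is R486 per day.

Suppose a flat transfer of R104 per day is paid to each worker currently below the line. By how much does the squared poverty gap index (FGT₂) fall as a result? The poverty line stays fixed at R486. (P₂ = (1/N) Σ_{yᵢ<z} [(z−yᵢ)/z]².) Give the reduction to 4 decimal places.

Before: below the line — 9×R416; squared poverty gap index (FGT₂) = 0.003011.
After the R104 transfer: below the line — none; squared poverty gap index (FGT₂) = 0.000000.
Reduction = 0.003011 − 0.000000 = 0.0030.

0.0030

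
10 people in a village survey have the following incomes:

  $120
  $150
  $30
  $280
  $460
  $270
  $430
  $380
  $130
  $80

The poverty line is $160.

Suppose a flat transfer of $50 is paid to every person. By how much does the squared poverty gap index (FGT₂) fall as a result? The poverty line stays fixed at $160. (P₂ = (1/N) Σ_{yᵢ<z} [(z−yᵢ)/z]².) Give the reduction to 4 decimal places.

0.0727

Before: below the line — $30, $80, $120, $130, $150; squared poverty gap index (FGT₂) = 0.101172.
After the $50 transfer: below the line — $80, $130; squared poverty gap index (FGT₂) = 0.028516.
Reduction = 0.101172 − 0.028516 = 0.0727.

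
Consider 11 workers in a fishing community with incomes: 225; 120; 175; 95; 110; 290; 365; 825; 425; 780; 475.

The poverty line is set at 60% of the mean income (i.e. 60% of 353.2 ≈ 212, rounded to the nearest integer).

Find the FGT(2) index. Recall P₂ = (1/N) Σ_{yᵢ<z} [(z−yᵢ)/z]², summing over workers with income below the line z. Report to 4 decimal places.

Incomes under z: 95, 110, 120, 175 (q = 4 of N = 11).
Relative gaps: (212−95)/212 = 0.5519; (212−110)/212 = 0.4811; (212−120)/212 = 0.4340; (212−175)/212 = 0.1745.
Squared: 0.3046; 0.2315; 0.1883; 0.0305.
Sum = 0.754850; P₂ = 0.754850 / 11 = 0.0686.

0.0686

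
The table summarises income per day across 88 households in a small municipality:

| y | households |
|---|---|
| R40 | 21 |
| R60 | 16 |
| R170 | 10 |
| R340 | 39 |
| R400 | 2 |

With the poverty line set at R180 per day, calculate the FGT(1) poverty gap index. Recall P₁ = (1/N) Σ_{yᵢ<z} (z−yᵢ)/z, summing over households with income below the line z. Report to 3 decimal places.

0.313

Incomes under z: 21×R40, 16×R60, 10×R170 (q = 47 of N = 88).
Normalized shortfalls: (180−40)/180 = 0.7778 (×21); (180−60)/180 = 0.6667 (×16); (180−170)/180 = 0.0556 (×10).
Sum of shortfalls = 27.555556; P₁ averages over all N: 27.555556 / 88 = 0.313.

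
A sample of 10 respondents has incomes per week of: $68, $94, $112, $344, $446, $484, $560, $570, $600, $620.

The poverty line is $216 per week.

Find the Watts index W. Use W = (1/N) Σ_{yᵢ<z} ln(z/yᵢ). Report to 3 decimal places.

0.264

Below z: $68, $94, $112 (q = 3 of N = 10).
Log gaps: ln(216/68) = 1.1558; ln(216/94) = 0.8320; ln(216/112) = 0.6568.
W = 2.644534 / 10 = 0.264.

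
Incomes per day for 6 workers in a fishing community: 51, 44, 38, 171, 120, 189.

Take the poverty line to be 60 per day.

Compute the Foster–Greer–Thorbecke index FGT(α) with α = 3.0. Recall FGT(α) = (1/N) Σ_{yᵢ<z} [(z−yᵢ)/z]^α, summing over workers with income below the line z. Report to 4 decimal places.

Poor units: 38, 44, 51 (q = 3 of N = 6).
Relative gaps: (60−38)/60 = 0.3667; (60−44)/60 = 0.2667; (60−51)/60 = 0.1500.
Raised to α = 3.0: 0.04930; 0.01896; 0.00337.
Sum = 0.071634; FGT(3.0) = 0.071634 / 6 = 0.0119.

0.0119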